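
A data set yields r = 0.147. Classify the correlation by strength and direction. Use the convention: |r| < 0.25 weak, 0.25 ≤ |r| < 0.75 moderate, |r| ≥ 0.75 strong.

weak positive

r = 0.147 > 0 so the relationship is positive.
|r| = 0.147, which falls in the weak range.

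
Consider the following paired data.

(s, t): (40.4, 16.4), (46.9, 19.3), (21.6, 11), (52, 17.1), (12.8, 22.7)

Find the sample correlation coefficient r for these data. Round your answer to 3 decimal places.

n = 5, Σs = 173.7, Σt = 86.5, Σs² = 7166.17, Σt² = 1570.15, Σst = 2985.09
nΣst − ΣsΣt = 14925.45 − 15025.05 = -99.6
nΣs² − (Σs)² = 35830.85 − 30171.69 = 5659.16; nΣt² − (Σt)² = 7850.75 − 7482.25 = 368.5
r = -99.6 / √(5659.16 × 368.5) = -99.6 / 1444.0916 ≈ -0.069

-0.069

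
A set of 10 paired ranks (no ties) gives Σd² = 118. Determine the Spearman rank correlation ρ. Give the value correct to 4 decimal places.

0.2848

ρ = 1 − 6Σd² / [n(n²−1)] = 1 − 6×118 / (10×99)
  = 1 − 708/990 = 1 − 0.71515 ≈ 0.2848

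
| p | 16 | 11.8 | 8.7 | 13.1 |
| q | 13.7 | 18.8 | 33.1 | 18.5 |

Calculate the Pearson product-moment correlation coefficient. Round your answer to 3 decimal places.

-0.939

n = 4, Σp = 49.6, Σq = 84.1, Σp² = 642.54, Σq² = 1978.99, Σpq = 971.36
nΣpq − ΣpΣq = 3885.44 − 4171.36 = -285.92
nΣp² − (Σp)² = 2570.16 − 2460.16 = 110; nΣq² − (Σq)² = 7915.96 − 7072.81 = 843.15
r = -285.92 / √(110 × 843.15) = -285.92 / 304.5431 ≈ -0.939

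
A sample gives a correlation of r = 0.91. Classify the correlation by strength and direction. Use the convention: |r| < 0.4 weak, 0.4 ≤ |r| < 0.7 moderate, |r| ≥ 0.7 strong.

r = 0.91 > 0 so the relationship is positive.
|r| = 0.91, which falls in the strong range.

strong positive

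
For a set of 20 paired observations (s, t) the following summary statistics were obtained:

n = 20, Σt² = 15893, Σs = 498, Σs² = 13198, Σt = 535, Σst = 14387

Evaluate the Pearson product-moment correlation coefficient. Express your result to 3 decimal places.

0.949

r = (nΣst − ΣsΣt) / √[(nΣs² − (Σs)²)(nΣt² − (Σt)²)]
Numerator: 20×14387 − 498×535 = 21310
Denominator: √[(263960 − 248004)(317860 − 286225)] = √[15956 × 31635] = 22467.0439
r = 21310 / 22467.0439 ≈ 0.949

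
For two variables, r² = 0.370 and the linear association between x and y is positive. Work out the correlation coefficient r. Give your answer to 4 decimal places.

|r| = √0.370 = 0.6083
The association is positive, so r = 0.6083.

0.6083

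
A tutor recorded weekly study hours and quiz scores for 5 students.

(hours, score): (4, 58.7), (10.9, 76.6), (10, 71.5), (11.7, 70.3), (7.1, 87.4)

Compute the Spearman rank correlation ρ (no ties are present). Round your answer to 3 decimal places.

Rank hours: 1, 4, 3, 5, 2
Rank score: 1, 4, 3, 2, 5
d = rank(hours) − rank(score): 0, 0, 0, 3, -3; Σd² = 18
ρ = 1 − 6Σd² / [n(n²−1)] = 1 − 6×18 / (5×24) = 1 − 108/120 ≈ 0.100

0.100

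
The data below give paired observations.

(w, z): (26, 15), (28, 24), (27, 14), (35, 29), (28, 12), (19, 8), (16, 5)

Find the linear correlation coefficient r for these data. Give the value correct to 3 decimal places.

0.892

n = 7, Σw = 179, Σz = 107, Σw² = 4815, Σz² = 2071, Σwz = 3023
nΣwz − ΣwΣz = 21161 − 19153 = 2008
nΣw² − (Σw)² = 33705 − 32041 = 1664; nΣz² − (Σz)² = 14497 − 11449 = 3048
r = 2008 / √(1664 × 3048) = 2008 / 2252.0817 ≈ 0.892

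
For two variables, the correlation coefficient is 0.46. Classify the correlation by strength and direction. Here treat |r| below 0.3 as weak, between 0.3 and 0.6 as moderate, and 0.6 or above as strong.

r = 0.46 > 0 so the relationship is positive.
|r| = 0.46, which falls in the moderate range.

moderate positive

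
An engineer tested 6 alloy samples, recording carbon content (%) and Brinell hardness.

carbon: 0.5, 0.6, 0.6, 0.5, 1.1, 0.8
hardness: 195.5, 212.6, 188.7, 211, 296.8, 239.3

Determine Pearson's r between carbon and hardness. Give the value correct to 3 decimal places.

0.948

n = 6, Σx = 4.1, Σy = 1343.9, Σx² = 3.07, Σy² = 308902.43, Σxy = 961.95
nΣxy − ΣxΣy = 5771.7 − 5509.99 = 261.71
nΣx² − (Σx)² = 18.42 − 16.81 = 1.61; nΣy² − (Σy)² = 1853414.58 − 1806067.21 = 47347.37
r = 261.71 / √(1.61 × 47347.37) = 261.71 / 276.0965 ≈ 0.948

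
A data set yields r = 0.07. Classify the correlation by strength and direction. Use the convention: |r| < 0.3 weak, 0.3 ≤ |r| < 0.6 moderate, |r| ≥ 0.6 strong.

weak positive

r = 0.07 > 0 so the relationship is positive.
|r| = 0.07, which falls in the weak range.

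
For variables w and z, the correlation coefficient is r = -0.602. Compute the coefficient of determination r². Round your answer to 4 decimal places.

r² = (-0.602)² = 0.3624

0.3624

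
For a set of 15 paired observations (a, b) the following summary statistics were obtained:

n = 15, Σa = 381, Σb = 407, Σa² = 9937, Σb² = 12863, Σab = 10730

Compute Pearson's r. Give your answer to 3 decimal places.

0.571

r = (nΣab − ΣaΣb) / √[(nΣa² − (Σa)²)(nΣb² − (Σb)²)]
Numerator: 15×10730 − 381×407 = 5883
Denominator: √[(149055 − 145161)(192945 − 165649)] = √[3894 × 27296] = 10309.7344
r = 5883 / 10309.7344 ≈ 0.571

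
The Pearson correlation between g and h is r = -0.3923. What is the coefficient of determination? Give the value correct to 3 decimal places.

0.154

r² = (-0.3923)² = 0.154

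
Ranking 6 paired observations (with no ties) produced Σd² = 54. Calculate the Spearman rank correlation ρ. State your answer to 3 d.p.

ρ = 1 − 6Σd² / [n(n²−1)] = 1 − 6×54 / (6×35)
  = 1 − 324/210 = 1 − 1.5429 ≈ -0.543

-0.543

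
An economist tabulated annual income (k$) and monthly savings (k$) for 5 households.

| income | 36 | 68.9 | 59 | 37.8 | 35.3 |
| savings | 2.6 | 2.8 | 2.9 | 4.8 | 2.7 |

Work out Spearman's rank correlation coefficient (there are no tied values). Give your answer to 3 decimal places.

Rank income: 2, 5, 4, 3, 1
Rank savings: 1, 3, 4, 5, 2
d = rank(income) − rank(savings): 1, 2, 0, -2, -1; Σd² = 10
ρ = 1 − 6Σd² / [n(n²−1)] = 1 − 6×10 / (5×24) = 1 − 60/120 ≈ 0.500

0.500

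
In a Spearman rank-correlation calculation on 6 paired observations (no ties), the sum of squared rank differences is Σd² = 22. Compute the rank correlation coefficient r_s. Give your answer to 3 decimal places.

0.371

ρ = 1 − 6Σd² / [n(n²−1)] = 1 − 6×22 / (6×35)
  = 1 − 132/210 = 1 − 0.6286 ≈ 0.371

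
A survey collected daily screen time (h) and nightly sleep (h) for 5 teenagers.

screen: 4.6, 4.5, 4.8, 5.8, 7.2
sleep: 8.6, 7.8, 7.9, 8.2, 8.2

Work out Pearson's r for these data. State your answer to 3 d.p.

0.150

n = 5, Σx = 26.9, Σy = 40.7, Σx² = 149.93, Σy² = 331.69, Σxy = 219.18
nΣxy − ΣxΣy = 1095.9 − 1094.83 = 1.07
nΣx² − (Σx)² = 749.65 − 723.61 = 26.04; nΣy² − (Σy)² = 1658.45 − 1656.49 = 1.96
r = 1.07 / √(26.04 × 1.96) = 1.07 / 7.1441 ≈ 0.150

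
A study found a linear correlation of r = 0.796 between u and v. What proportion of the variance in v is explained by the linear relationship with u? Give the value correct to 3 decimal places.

0.634

r² = (0.796)² = 0.634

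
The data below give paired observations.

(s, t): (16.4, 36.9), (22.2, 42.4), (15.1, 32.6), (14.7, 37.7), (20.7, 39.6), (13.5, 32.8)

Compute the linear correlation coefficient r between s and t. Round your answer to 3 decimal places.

0.876

n = 6, Σs = 102.6, Σt = 222, Σs² = 1816.64, Σt² = 8287.42, Σst = 3855.41
nΣst − ΣsΣt = 23132.46 − 22777.2 = 355.26
nΣs² − (Σs)² = 10899.84 − 10526.76 = 373.08; nΣt² − (Σt)² = 49724.52 − 49284 = 440.52
r = 355.26 / √(373.08 × 440.52) = 355.26 / 405.4001 ≈ 0.876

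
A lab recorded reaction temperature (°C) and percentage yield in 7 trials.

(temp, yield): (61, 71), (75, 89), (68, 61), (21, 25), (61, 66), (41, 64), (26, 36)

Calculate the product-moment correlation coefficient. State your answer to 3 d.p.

n = 7, Σx = 353, Σy = 412, Σx² = 20489, Σy² = 27056, Σxy = 23265
nΣxy − ΣxΣy = 162855 − 145436 = 17419
nΣx² − (Σx)² = 143423 − 124609 = 18814; nΣy² − (Σy)² = 189392 − 169744 = 19648
r = 17419 / √(18814 × 19648) = 17419 / 19226.4784 ≈ 0.906

0.906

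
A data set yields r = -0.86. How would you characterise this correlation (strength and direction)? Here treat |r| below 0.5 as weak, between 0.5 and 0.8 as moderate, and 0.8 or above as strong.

r = -0.86 < 0 so the relationship is negative.
|r| = 0.86, which falls in the strong range.

strong negative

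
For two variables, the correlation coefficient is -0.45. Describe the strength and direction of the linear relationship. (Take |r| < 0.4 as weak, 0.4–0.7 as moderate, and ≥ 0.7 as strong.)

r = -0.45 < 0 so the relationship is negative.
|r| = 0.45, which falls in the moderate range.

moderate negative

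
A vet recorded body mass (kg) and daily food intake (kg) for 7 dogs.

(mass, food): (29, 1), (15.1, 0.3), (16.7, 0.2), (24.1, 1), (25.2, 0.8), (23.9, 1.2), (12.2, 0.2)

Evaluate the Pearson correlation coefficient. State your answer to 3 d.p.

0.887

n = 7, Σx = 146.2, Σy = 4.7, Σx² = 3283.8, Σy² = 4.25, Σxy = 112.25
nΣxy − ΣxΣy = 785.75 − 687.14 = 98.61
nΣx² − (Σx)² = 22986.6 − 21374.44 = 1612.16; nΣy² − (Σy)² = 29.75 − 22.09 = 7.66
r = 98.61 / √(1612.16 × 7.66) = 98.61 / 111.1267 ≈ 0.887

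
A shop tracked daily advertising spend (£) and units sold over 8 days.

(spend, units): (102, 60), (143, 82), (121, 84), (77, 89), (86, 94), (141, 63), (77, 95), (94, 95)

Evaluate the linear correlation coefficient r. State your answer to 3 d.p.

n = 8, Σx = 841, Σy = 662, Σx² = 93465, Σy² = 56156, Σxy = 68075
nΣxy − ΣxΣy = 544600 − 556742 = -12142
nΣx² − (Σx)² = 747720 − 707281 = 40439; nΣy² − (Σy)² = 449248 − 438244 = 11004
r = -12142 / √(40439 × 11004) = -12142 / 21094.8040 ≈ -0.576

-0.576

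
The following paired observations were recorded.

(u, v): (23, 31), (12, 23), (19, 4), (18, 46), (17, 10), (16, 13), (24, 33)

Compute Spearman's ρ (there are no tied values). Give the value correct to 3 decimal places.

0.321

Rank u: 6, 1, 5, 4, 3, 2, 7
Rank v: 5, 4, 1, 7, 2, 3, 6
d = rank(u) − rank(v): 1, -3, 4, -3, 1, -1, 1; Σd² = 38
ρ = 1 − 6Σd² / [n(n²−1)] = 1 − 6×38 / (7×48) = 1 − 228/336 ≈ 0.321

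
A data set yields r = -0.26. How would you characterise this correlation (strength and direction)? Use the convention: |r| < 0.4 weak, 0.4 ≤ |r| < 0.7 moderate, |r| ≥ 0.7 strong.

r = -0.26 < 0 so the relationship is negative.
|r| = 0.26, which falls in the weak range.

weak negative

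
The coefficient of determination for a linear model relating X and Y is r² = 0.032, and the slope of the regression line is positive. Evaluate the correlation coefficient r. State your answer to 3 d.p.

|r| = √0.032 = 0.179
The association is positive, so r = 0.179.

0.179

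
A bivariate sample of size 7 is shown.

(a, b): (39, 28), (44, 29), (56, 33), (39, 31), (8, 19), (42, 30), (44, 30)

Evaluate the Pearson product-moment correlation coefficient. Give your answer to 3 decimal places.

n = 7, Σa = 272, Σb = 200, Σa² = 11878, Σb² = 5836, Σab = 8157
nΣab − ΣaΣb = 57099 − 54400 = 2699
nΣa² − (Σa)² = 83146 − 73984 = 9162; nΣb² − (Σb)² = 40852 − 40000 = 852
r = 2699 / √(9162 × 852) = 2699 / 2793.9263 ≈ 0.966

0.966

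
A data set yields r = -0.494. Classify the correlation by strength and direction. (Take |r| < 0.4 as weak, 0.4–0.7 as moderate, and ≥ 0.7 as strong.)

r = -0.494 < 0 so the relationship is negative.
|r| = 0.494, which falls in the moderate range.

moderate negative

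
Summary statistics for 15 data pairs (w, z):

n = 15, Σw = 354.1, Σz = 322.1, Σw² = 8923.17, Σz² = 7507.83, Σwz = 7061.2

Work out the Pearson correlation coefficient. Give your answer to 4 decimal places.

r = (nΣwz − ΣwΣz) / √[(nΣw² − (Σw)²)(nΣz² − (Σz)²)]
Numerator: 15×7061.2 − 354.1×322.1 = -8137.61
Denominator: √[(133847.55 − 125386.81)(112617.45 − 103748.41)] = √[8460.74 × 8869.04] = 8662.4847
r = -8137.61 / 8662.4847 ≈ -0.9394

-0.9394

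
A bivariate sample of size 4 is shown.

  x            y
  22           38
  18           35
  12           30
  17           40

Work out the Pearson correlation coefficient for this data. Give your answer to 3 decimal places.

0.731

n = 4, Σx = 69, Σy = 143, Σx² = 1241, Σy² = 5169, Σxy = 2506
nΣxy − ΣxΣy = 10024 − 9867 = 157
nΣx² − (Σx)² = 4964 − 4761 = 203; nΣy² − (Σy)² = 20676 − 20449 = 227
r = 157 / √(203 × 227) = 157 / 214.6649 ≈ 0.731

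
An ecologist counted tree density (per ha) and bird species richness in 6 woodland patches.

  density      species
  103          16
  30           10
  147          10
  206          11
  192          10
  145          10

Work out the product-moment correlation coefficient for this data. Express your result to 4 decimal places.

-0.1769

n = 6, Σx = 823, Σy = 67, Σx² = 133443, Σy² = 777, Σxy = 9054
nΣxy − ΣxΣy = 54324 − 55141 = -817
nΣx² − (Σx)² = 800658 − 677329 = 123329; nΣy² − (Σy)² = 4662 − 4489 = 173
r = -817 / √(123329 × 173) = -817 / 4619.0818 ≈ -0.1769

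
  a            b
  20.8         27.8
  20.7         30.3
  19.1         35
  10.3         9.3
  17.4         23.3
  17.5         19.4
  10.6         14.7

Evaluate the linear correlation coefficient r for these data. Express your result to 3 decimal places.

n = 7, Σa = 116.4, Σb = 159.8, Σa² = 2053.4, Σb² = 4137.76, Σab = 2870.48
nΣab − ΣaΣb = 20093.36 − 18600.72 = 1492.64
nΣa² − (Σa)² = 14373.8 − 13548.96 = 824.84; nΣb² − (Σb)² = 28964.32 − 25536.04 = 3428.28
r = 1492.64 / √(824.84 × 3428.28) = 1492.64 / 1681.6012 ≈ 0.888

0.888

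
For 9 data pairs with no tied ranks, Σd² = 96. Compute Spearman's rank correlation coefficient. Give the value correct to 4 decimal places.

ρ = 1 − 6Σd² / [n(n²−1)] = 1 − 6×96 / (9×80)
  = 1 − 576/720 = 1 − 0.80000 ≈ 0.2000

0.2000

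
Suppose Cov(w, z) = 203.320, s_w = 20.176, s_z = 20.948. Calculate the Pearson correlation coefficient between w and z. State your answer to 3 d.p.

0.481

r = Cov(w,z) / (s_w · s_z) = 203.320 / (20.176 × 20.948)
  = 203.320 / 422.6468 ≈ 0.481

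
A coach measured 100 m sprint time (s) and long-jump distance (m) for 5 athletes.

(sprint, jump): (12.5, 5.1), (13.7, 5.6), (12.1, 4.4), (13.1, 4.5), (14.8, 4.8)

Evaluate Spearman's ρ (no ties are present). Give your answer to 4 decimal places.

Rank sprint: 2, 4, 1, 3, 5
Rank jump: 4, 5, 1, 2, 3
d = rank(sprint) − rank(jump): -2, -1, 0, 1, 2; Σd² = 10
ρ = 1 − 6Σd² / [n(n²−1)] = 1 − 6×10 / (5×24) = 1 − 60/120 ≈ 0.5000

0.5000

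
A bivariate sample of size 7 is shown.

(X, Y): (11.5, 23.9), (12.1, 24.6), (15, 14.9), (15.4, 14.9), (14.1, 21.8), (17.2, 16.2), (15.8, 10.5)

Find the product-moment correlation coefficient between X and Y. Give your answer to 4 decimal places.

n = 7, ΣX = 101.1, ΣY = 126.8, ΣX² = 1485.11, ΣY² = 2468.32, ΣXY = 1777.39
nΣXY − ΣXΣY = 12441.73 − 12819.48 = -377.75
nΣX² − (ΣX)² = 10395.77 − 10221.21 = 174.56; nΣY² − (ΣY)² = 17278.24 − 16078.24 = 1200
r = -377.75 / √(174.56 × 1200) = -377.75 / 457.6811 ≈ -0.8254

-0.8254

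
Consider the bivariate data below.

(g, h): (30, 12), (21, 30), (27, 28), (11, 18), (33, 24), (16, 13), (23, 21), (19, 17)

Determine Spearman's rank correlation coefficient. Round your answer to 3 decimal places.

0.214

Rank g: 7, 4, 6, 1, 8, 2, 5, 3
Rank h: 1, 8, 7, 4, 6, 2, 5, 3
d = rank(g) − rank(h): 6, -4, -1, -3, 2, 0, 0, 0; Σd² = 66
ρ = 1 − 6Σd² / [n(n²−1)] = 1 − 6×66 / (8×63) = 1 − 396/504 ≈ 0.214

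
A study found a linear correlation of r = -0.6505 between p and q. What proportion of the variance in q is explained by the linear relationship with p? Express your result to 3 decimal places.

0.423

r² = (-0.6505)² = 0.423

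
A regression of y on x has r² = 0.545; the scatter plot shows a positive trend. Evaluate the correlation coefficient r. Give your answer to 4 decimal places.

0.7382

|r| = √0.545 = 0.7382
The association is positive, so r = 0.7382.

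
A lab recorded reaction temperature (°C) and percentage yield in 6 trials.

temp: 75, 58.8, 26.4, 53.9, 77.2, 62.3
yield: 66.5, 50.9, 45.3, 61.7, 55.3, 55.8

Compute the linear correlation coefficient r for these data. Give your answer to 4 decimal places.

0.6871

n = 6, Σx = 353.6, Σy = 335.5, Σx² = 22525.74, Σy² = 19043.77, Σxy = 20247.47
nΣxy − ΣxΣy = 121484.82 − 118632.8 = 2852.02
nΣx² − (Σx)² = 135154.44 − 125032.96 = 10121.48; nΣy² − (Σy)² = 114262.62 − 112560.25 = 1702.37
r = 2852.02 / √(10121.48 × 1702.37) = 2852.02 / 4150.9642 ≈ 0.6871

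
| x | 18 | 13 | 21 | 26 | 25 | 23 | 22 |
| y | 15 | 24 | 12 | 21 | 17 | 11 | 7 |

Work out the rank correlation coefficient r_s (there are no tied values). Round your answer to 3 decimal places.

Rank x: 2, 1, 3, 7, 6, 5, 4
Rank y: 4, 7, 3, 6, 5, 2, 1
d = rank(x) − rank(y): -2, -6, 0, 1, 1, 3, 3; Σd² = 60
ρ = 1 − 6Σd² / [n(n²−1)] = 1 − 6×60 / (7×48) = 1 − 360/336 ≈ -0.071

-0.071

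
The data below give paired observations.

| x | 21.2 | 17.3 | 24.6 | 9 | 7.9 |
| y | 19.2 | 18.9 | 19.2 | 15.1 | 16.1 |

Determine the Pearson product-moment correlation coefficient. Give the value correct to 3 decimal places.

0.928

n = 5, Σx = 80, Σy = 88.5, Σx² = 1497.3, Σy² = 1581.71, Σxy = 1469.42
nΣxy − ΣxΣy = 7347.1 − 7080 = 267.1
nΣx² − (Σx)² = 7486.5 − 6400 = 1086.5; nΣy² − (Σy)² = 7908.55 − 7832.25 = 76.3
r = 267.1 / √(1086.5 × 76.3) = 267.1 / 287.9235 ≈ 0.928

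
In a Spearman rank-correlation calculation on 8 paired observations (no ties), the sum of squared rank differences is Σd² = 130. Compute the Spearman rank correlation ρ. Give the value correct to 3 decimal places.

ρ = 1 − 6Σd² / [n(n²−1)] = 1 − 6×130 / (8×63)
  = 1 − 780/504 = 1 − 1.5476 ≈ -0.548

-0.548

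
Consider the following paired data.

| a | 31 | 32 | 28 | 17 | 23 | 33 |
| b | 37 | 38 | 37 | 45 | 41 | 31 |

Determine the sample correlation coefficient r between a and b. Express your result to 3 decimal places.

-0.892

n = 6, Σa = 164, Σb = 229, Σa² = 4676, Σb² = 8849, Σab = 6130
nΣab − ΣaΣb = 36780 − 37556 = -776
nΣa² − (Σa)² = 28056 − 26896 = 1160; nΣb² − (Σb)² = 53094 − 52441 = 653
r = -776 / √(1160 × 653) = -776 / 870.3333 ≈ -0.892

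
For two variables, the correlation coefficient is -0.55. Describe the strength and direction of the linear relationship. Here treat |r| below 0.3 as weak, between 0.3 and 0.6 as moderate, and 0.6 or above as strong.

r = -0.55 < 0 so the relationship is negative.
|r| = 0.55, which falls in the moderate range.

moderate negative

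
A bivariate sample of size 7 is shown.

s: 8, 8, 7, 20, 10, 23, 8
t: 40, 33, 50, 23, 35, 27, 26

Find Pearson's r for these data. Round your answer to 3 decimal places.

-0.633

n = 7, Σs = 84, Σt = 234, Σs² = 1270, Σt² = 8348, Σst = 2573
nΣst − ΣsΣt = 18011 − 19656 = -1645
nΣs² − (Σs)² = 8890 − 7056 = 1834; nΣt² − (Σt)² = 58436 − 54756 = 3680
r = -1645 / √(1834 × 3680) = -1645 / 2597.9068 ≈ -0.633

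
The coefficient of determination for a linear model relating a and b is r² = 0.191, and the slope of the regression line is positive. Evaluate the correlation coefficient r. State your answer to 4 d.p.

0.4370

|r| = √0.191 = 0.4370
The association is positive, so r = 0.4370.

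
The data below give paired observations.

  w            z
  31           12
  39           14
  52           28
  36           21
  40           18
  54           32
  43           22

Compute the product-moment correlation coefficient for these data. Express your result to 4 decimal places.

0.9174

n = 7, Σw = 295, Σz = 147, Σw² = 12847, Σz² = 3397, Σwz = 6524
nΣwz − ΣwΣz = 45668 − 43365 = 2303
nΣw² − (Σw)² = 89929 − 87025 = 2904; nΣz² − (Σz)² = 23779 − 21609 = 2170
r = 2303 / √(2904 × 2170) = 2303 / 2510.3147 ≈ 0.9174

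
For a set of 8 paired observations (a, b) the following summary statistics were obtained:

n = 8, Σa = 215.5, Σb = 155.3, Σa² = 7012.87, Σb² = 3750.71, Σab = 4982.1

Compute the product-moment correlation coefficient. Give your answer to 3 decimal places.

r = (nΣab − ΣaΣb) / √[(nΣa² − (Σa)²)(nΣb² − (Σb)²)]
Numerator: 8×4982.1 − 215.5×155.3 = 6389.65
Denominator: √[(56102.96 − 46440.25)(30005.68 − 24118.09)] = √[9662.71 × 5887.59] = 7542.5509
r = 6389.65 / 7542.5509 ≈ 0.847

0.847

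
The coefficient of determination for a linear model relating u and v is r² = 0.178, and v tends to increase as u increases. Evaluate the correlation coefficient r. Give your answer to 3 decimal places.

|r| = √0.178 = 0.422
The association is positive, so r = 0.422.

0.422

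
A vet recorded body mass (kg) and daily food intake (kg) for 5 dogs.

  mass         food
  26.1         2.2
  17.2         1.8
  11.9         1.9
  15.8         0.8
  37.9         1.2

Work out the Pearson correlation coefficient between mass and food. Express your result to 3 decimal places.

n = 5, Σx = 108.9, Σy = 7.9, Σx² = 2804.71, Σy² = 13.77, Σxy = 169.11
nΣxy − ΣxΣy = 845.55 − 860.31 = -14.76
nΣx² − (Σx)² = 14023.55 − 11859.21 = 2164.34; nΣy² − (Σy)² = 68.85 − 62.41 = 6.44
r = -14.76 / √(2164.34 × 6.44) = -14.76 / 118.0608 ≈ -0.125

-0.125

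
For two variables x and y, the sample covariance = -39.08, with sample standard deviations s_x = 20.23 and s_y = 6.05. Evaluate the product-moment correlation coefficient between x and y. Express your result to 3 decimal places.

-0.319

r = Cov(x,y) / (s_x · s_y) = -39.08 / (20.23 × 6.05)
  = -39.08 / 122.3915 ≈ -0.319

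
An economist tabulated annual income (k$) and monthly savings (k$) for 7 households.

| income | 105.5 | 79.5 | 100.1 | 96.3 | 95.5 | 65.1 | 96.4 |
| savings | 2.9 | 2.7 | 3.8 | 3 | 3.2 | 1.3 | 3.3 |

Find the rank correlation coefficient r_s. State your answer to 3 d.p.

Rank income: 7, 2, 6, 4, 3, 1, 5
Rank savings: 3, 2, 7, 4, 5, 1, 6
d = rank(income) − rank(savings): 4, 0, -1, 0, -2, 0, -1; Σd² = 22
ρ = 1 − 6Σd² / [n(n²−1)] = 1 − 6×22 / (7×48) = 1 − 132/336 ≈ 0.607

0.607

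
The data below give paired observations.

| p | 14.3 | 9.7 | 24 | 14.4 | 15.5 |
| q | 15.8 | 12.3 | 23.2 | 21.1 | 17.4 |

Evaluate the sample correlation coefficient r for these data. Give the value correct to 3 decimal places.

0.852

n = 5, Σp = 77.9, Σq = 89.8, Σp² = 1322.19, Σq² = 1687.14, Σpq = 1475.59
nΣpq − ΣpΣq = 7377.95 − 6995.42 = 382.53
nΣp² − (Σp)² = 6610.95 − 6068.41 = 542.54; nΣq² − (Σq)² = 8435.7 − 8064.04 = 371.66
r = 382.53 / √(542.54 × 371.66) = 382.53 / 449.0439 ≈ 0.852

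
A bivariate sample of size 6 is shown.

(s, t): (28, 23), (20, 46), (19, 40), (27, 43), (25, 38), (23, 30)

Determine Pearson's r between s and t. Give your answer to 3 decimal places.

-0.516

n = 6, Σs = 142, Σt = 220, Σs² = 3428, Σt² = 8438, Σst = 5125
nΣst − ΣsΣt = 30750 − 31240 = -490
nΣs² − (Σs)² = 20568 − 20164 = 404; nΣt² − (Σt)² = 50628 − 48400 = 2228
r = -490 / √(404 × 2228) = -490 / 948.7423 ≈ -0.516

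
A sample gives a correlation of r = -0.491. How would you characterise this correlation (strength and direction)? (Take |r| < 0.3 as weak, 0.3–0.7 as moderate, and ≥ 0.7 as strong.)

moderate negative

r = -0.491 < 0 so the relationship is negative.
|r| = 0.491, which falls in the moderate range.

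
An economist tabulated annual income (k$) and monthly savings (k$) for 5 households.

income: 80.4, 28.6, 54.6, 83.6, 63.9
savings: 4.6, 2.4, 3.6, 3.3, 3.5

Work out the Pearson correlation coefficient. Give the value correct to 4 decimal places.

n = 5, Σx = 311.1, Σy = 17.4, Σx² = 21335.45, Σy² = 63.02, Σxy = 1134.57
nΣxy − ΣxΣy = 5672.85 − 5413.14 = 259.71
nΣx² − (Σx)² = 106677.25 − 96783.21 = 9894.04; nΣy² − (Σy)² = 315.1 − 302.76 = 12.34
r = 259.71 / √(9894.04 × 12.34) = 259.71 / 349.4173 ≈ 0.7433

0.7433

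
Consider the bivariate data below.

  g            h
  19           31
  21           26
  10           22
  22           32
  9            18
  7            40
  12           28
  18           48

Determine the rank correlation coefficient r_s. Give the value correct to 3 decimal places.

0.190

Rank g: 6, 7, 3, 8, 2, 1, 4, 5
Rank h: 5, 3, 2, 6, 1, 7, 4, 8
d = rank(g) − rank(h): 1, 4, 1, 2, 1, -6, 0, -3; Σd² = 68
ρ = 1 − 6Σd² / [n(n²−1)] = 1 − 6×68 / (8×63) = 1 − 408/504 ≈ 0.190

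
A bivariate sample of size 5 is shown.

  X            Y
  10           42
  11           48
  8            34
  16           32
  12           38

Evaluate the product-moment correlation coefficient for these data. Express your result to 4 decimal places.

n = 5, ΣX = 57, ΣY = 194, ΣX² = 685, ΣY² = 7692, ΣXY = 2188
nΣXY − ΣXΣY = 10940 − 11058 = -118
nΣX² − (ΣX)² = 3425 − 3249 = 176; nΣY² − (ΣY)² = 38460 − 37636 = 824
r = -118 / √(176 × 824) = -118 / 380.8202 ≈ -0.3099

-0.3099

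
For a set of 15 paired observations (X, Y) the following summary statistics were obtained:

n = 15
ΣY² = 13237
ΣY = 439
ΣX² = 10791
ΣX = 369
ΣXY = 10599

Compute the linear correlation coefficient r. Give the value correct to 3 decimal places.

r = (nΣXY − ΣXΣY) / √[(nΣX² − (ΣX)²)(nΣY² − (ΣY)²)]
Numerator: 15×10599 − 369×439 = -3006
Denominator: √[(161865 − 136161)(198555 − 192721)] = √[25704 × 5834] = 12245.6987
r = -3006 / 12245.6987 ≈ -0.245

-0.245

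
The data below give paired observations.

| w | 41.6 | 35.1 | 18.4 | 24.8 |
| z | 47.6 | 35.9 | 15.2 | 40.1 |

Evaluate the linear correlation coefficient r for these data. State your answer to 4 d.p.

n = 4, Σw = 119.9, Σz = 138.8, Σw² = 3916.17, Σz² = 5393.62, Σwz = 4514.41
nΣwz − ΣwΣz = 18057.64 − 16642.12 = 1415.52
nΣw² − (Σw)² = 15664.68 − 14376.01 = 1288.67; nΣz² − (Σz)² = 21574.48 − 19265.44 = 2309.04
r = 1415.52 / √(1288.67 × 2309.04) = 1415.52 / 1724.9900 ≈ 0.8206

0.8206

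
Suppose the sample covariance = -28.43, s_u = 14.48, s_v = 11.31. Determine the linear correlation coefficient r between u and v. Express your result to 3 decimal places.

-0.174

r = Cov(u,v) / (s_u · s_v) = -28.43 / (14.48 × 11.31)
  = -28.43 / 163.7688 ≈ -0.174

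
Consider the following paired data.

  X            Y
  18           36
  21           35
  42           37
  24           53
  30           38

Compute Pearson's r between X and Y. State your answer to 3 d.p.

n = 5, ΣX = 135, ΣY = 199, ΣX² = 4005, ΣY² = 8143, ΣXY = 5349
nΣXY − ΣXΣY = 26745 − 26865 = -120
nΣX² − (ΣX)² = 20025 − 18225 = 1800; nΣY² − (ΣY)² = 40715 − 39601 = 1114
r = -120 / √(1800 × 1114) = -120 / 1416.0508 ≈ -0.085

-0.085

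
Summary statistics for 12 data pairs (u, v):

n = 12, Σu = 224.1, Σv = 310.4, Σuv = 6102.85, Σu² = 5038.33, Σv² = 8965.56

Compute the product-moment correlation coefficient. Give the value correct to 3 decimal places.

r = (nΣuv − ΣuΣv) / √[(nΣu² − (Σu)²)(nΣv² − (Σv)²)]
Numerator: 12×6102.85 − 224.1×310.4 = 3673.56
Denominator: √[(60459.96 − 50220.81)(107586.72 − 96348.16)] = √[10239.15 × 11238.56] = 10727.2225
r = 3673.56 / 10727.2225 ≈ 0.342

0.342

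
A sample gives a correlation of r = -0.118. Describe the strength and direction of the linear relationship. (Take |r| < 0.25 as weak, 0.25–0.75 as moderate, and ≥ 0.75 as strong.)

weak negative

r = -0.118 < 0 so the relationship is negative.
|r| = 0.118, which falls in the weak range.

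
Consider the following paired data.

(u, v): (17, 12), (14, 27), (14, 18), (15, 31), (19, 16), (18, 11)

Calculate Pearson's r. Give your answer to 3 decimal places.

n = 6, Σu = 97, Σv = 115, Σu² = 1591, Σv² = 2535, Σuv = 1801
nΣuv − ΣuΣv = 10806 − 11155 = -349
nΣu² − (Σu)² = 9546 − 9409 = 137; nΣv² − (Σv)² = 15210 − 13225 = 1985
r = -349 / √(137 × 1985) = -349 / 521.4835 ≈ -0.669

-0.669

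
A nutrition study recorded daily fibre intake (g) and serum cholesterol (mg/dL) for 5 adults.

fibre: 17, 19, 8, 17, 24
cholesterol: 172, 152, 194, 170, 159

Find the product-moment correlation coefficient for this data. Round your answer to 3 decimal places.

n = 5, Σx = 85, Σy = 847, Σx² = 1579, Σy² = 144505, Σxy = 14070
nΣxy − ΣxΣy = 70350 − 71995 = -1645
nΣx² − (Σx)² = 7895 − 7225 = 670; nΣy² − (Σy)² = 722525 − 717409 = 5116
r = -1645 / √(670 × 5116) = -1645 / 1851.4103 ≈ -0.889

-0.889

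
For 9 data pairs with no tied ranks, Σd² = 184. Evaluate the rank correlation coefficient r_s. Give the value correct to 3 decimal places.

ρ = 1 − 6Σd² / [n(n²−1)] = 1 − 6×184 / (9×80)
  = 1 − 1104/720 = 1 − 1.5333 ≈ -0.533

-0.533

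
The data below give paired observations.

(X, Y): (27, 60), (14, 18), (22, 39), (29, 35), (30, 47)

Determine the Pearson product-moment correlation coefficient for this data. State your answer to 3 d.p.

0.735

n = 5, ΣX = 122, ΣY = 199, ΣX² = 3150, ΣY² = 8879, ΣXY = 5155
nΣXY − ΣXΣY = 25775 − 24278 = 1497
nΣX² − (ΣX)² = 15750 − 14884 = 866; nΣY² − (ΣY)² = 44395 − 39601 = 4794
r = 1497 / √(866 × 4794) = 1497 / 2037.5485 ≈ 0.735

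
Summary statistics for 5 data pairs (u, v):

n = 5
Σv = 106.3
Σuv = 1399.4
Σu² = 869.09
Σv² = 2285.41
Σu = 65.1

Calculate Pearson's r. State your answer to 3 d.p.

0.657

r = (nΣuv − ΣuΣv) / √[(nΣu² − (Σu)²)(nΣv² − (Σv)²)]
Numerator: 5×1399.4 − 65.1×106.3 = 76.87
Denominator: √[(4345.45 − 4238.01)(11427.05 − 11299.69)] = √[107.44 × 127.36] = 116.9767
r = 76.87 / 116.9767 ≈ 0.657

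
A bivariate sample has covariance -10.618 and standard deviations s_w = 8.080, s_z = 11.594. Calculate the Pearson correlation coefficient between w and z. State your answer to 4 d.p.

-0.1133

r = Cov(w,z) / (s_w · s_z) = -10.618 / (8.080 × 11.594)
  = -10.618 / 93.6795 ≈ -0.1133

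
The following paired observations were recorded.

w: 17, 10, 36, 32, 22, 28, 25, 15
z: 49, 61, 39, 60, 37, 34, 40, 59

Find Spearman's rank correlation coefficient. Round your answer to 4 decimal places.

Rank w: 3, 1, 8, 7, 4, 6, 5, 2
Rank z: 5, 8, 3, 7, 2, 1, 4, 6
d = rank(w) − rank(z): -2, -7, 5, 0, 2, 5, 1, -4; Σd² = 124
ρ = 1 − 6Σd² / [n(n²−1)] = 1 − 6×124 / (8×63) = 1 − 744/504 ≈ -0.4762

-0.4762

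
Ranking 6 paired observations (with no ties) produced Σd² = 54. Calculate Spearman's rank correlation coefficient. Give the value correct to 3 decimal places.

-0.543

ρ = 1 − 6Σd² / [n(n²−1)] = 1 − 6×54 / (6×35)
  = 1 − 324/210 = 1 − 1.5429 ≈ -0.543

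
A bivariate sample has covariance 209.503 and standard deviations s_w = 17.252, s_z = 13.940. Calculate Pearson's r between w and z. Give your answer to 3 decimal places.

0.871

r = Cov(w,z) / (s_w · s_z) = 209.503 / (17.252 × 13.940)
  = 209.503 / 240.4929 ≈ 0.871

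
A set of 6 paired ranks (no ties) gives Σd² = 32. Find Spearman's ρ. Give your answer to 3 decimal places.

0.086

ρ = 1 − 6Σd² / [n(n²−1)] = 1 − 6×32 / (6×35)
  = 1 − 192/210 = 1 − 0.9143 ≈ 0.086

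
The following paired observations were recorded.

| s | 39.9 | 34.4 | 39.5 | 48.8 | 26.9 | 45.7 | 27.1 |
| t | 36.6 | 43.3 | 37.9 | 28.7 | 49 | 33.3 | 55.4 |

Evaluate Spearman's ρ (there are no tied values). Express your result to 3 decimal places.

Rank s: 5, 3, 4, 7, 1, 6, 2
Rank t: 3, 5, 4, 1, 6, 2, 7
d = rank(s) − rank(t): 2, -2, 0, 6, -5, 4, -5; Σd² = 110
ρ = 1 − 6Σd² / [n(n²−1)] = 1 − 6×110 / (7×48) = 1 − 660/336 ≈ -0.964

-0.964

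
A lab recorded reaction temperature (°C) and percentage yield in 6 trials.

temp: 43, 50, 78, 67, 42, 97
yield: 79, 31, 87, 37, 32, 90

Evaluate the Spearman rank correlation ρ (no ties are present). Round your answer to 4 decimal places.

Rank temp: 2, 3, 5, 4, 1, 6
Rank yield: 4, 1, 5, 3, 2, 6
d = rank(temp) − rank(yield): -2, 2, 0, 1, -1, 0; Σd² = 10
ρ = 1 − 6Σd² / [n(n²−1)] = 1 − 6×10 / (6×35) = 1 − 60/210 ≈ 0.7143

0.7143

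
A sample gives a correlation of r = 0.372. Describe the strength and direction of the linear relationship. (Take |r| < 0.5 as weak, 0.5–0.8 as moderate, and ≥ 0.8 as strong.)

weak positive

r = 0.372 > 0 so the relationship is positive.
|r| = 0.372, which falls in the weak range.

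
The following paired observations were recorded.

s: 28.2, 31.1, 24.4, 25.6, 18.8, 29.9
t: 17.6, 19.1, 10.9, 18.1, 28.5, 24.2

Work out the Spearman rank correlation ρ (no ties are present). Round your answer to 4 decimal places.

Rank s: 4, 6, 2, 3, 1, 5
Rank t: 2, 4, 1, 3, 6, 5
d = rank(s) − rank(t): 2, 2, 1, 0, -5, 0; Σd² = 34
ρ = 1 − 6Σd² / [n(n²−1)] = 1 − 6×34 / (6×35) = 1 − 204/210 ≈ 0.0286

0.0286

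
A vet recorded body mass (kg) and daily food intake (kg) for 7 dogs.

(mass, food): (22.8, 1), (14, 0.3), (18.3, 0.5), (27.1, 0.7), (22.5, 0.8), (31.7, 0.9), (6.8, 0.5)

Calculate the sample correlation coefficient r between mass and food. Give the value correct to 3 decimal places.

n = 7, Σx = 143.2, Σy = 4.7, Σx² = 3342.52, Σy² = 3.53, Σxy = 105.05
nΣxy − ΣxΣy = 735.35 − 673.04 = 62.31
nΣx² − (Σx)² = 23397.64 − 20506.24 = 2891.4; nΣy² − (Σy)² = 24.71 − 22.09 = 2.62
r = 62.31 / √(2891.4 × 2.62) = 62.31 / 87.0372 ≈ 0.716

0.716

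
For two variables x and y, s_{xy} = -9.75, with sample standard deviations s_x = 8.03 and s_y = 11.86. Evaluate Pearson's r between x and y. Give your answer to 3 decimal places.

-0.102

r = Cov(x,y) / (s_x · s_y) = -9.75 / (8.03 × 11.86)
  = -9.75 / 95.2358 ≈ -0.102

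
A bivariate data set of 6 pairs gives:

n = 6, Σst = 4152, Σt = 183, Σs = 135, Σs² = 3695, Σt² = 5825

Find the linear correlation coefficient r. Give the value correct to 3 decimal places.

0.086

r = (nΣst − ΣsΣt) / √[(nΣs² − (Σs)²)(nΣt² − (Σt)²)]
Numerator: 6×4152 − 135×183 = 207
Denominator: √[(22170 − 18225)(34950 − 33489)] = √[3945 × 1461] = 2400.7593
r = 207 / 2400.7593 ≈ 0.086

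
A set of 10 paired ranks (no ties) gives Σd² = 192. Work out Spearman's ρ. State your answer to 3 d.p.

-0.164

ρ = 1 − 6Σd² / [n(n²−1)] = 1 − 6×192 / (10×99)
  = 1 − 1152/990 = 1 − 1.1636 ≈ -0.164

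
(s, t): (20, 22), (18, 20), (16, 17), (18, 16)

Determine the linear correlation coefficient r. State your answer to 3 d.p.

0.741

n = 4, Σs = 72, Σt = 75, Σs² = 1304, Σt² = 1429, Σst = 1360
nΣst − ΣsΣt = 5440 − 5400 = 40
nΣs² − (Σs)² = 5216 − 5184 = 32; nΣt² − (Σt)² = 5716 − 5625 = 91
r = 40 / √(32 × 91) = 40 / 53.9630 ≈ 0.741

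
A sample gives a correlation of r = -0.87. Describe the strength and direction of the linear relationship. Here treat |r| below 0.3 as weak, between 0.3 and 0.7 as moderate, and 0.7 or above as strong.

strong negative

r = -0.87 < 0 so the relationship is negative.
|r| = 0.87, which falls in the strong range.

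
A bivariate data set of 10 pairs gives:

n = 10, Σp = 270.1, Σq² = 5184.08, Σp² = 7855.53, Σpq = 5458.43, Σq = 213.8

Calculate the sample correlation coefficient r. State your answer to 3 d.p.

-0.540

r = (nΣpq − ΣpΣq) / √[(nΣp² − (Σp)²)(nΣq² − (Σq)²)]
Numerator: 10×5458.43 − 270.1×213.8 = -3163.08
Denominator: √[(78555.3 − 72954.01)(51840.8 − 45710.44)] = √[5601.29 × 6130.36] = 5859.8570
r = -3163.08 / 5859.8570 ≈ -0.540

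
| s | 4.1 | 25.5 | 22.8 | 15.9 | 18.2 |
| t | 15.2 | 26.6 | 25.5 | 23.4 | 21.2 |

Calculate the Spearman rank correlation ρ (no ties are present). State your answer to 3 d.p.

0.900

Rank s: 1, 5, 4, 2, 3
Rank t: 1, 5, 4, 3, 2
d = rank(s) − rank(t): 0, 0, 0, -1, 1; Σd² = 2
ρ = 1 − 6Σd² / [n(n²−1)] = 1 − 6×2 / (5×24) = 1 − 12/120 ≈ 0.900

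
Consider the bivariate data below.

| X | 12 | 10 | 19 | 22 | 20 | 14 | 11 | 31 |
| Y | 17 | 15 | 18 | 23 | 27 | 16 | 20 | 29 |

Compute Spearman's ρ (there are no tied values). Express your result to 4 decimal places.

0.8095

Rank X: 3, 1, 5, 7, 6, 4, 2, 8
Rank Y: 3, 1, 4, 6, 7, 2, 5, 8
d = rank(X) − rank(Y): 0, 0, 1, 1, -1, 2, -3, 0; Σd² = 16
ρ = 1 − 6Σd² / [n(n²−1)] = 1 − 6×16 / (8×63) = 1 − 96/504 ≈ 0.8095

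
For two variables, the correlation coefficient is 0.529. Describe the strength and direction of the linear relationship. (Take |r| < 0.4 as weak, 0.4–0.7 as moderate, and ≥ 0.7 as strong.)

r = 0.529 > 0 so the relationship is positive.
|r| = 0.529, which falls in the moderate range.

moderate positive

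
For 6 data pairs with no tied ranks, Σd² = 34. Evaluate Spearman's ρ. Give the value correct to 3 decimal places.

ρ = 1 − 6Σd² / [n(n²−1)] = 1 − 6×34 / (6×35)
  = 1 − 204/210 = 1 − 0.9714 ≈ 0.029

0.029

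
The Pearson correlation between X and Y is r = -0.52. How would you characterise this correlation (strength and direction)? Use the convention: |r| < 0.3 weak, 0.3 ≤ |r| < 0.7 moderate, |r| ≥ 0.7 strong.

r = -0.52 < 0 so the relationship is negative.
|r| = 0.52, which falls in the moderate range.

moderate negative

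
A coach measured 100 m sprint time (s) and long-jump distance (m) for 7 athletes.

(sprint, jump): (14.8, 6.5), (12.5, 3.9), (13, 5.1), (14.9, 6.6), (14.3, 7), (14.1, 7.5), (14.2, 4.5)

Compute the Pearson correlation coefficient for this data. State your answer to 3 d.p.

0.695

n = 7, Σx = 97.8, Σy = 41.1, Σx² = 1371.24, Σy² = 252.53, Σxy = 579.34
nΣxy − ΣxΣy = 4055.38 − 4019.58 = 35.8
nΣx² − (Σx)² = 9598.68 − 9564.84 = 33.84; nΣy² − (Σy)² = 1767.71 − 1689.21 = 78.5
r = 35.8 / √(33.84 × 78.5) = 35.8 / 51.5407 ≈ 0.695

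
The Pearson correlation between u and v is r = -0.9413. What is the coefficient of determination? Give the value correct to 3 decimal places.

0.886

r² = (-0.9413)² = 0.886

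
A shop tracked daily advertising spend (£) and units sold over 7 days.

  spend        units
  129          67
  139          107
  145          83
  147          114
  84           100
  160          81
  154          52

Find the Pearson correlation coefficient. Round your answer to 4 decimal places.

n = 7, Σx = 958, Σy = 604, Σx² = 134968, Σy² = 55088, Σxy = 81677
nΣxy − ΣxΣy = 571739 − 578632 = -6893
nΣx² − (Σx)² = 944776 − 917764 = 27012; nΣy² − (Σy)² = 385616 − 364816 = 20800
r = -6893 / √(27012 × 20800) = -6893 / 23703.3668 ≈ -0.2908

-0.2908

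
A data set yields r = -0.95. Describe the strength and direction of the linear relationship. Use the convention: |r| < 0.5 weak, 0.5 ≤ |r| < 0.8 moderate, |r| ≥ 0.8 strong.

strong negative

r = -0.95 < 0 so the relationship is negative.
|r| = 0.95, which falls in the strong range.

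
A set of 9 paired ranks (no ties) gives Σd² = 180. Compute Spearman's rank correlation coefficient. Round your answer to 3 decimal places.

ρ = 1 − 6Σd² / [n(n²−1)] = 1 − 6×180 / (9×80)
  = 1 − 1080/720 = 1 − 1.5000 ≈ -0.500

-0.500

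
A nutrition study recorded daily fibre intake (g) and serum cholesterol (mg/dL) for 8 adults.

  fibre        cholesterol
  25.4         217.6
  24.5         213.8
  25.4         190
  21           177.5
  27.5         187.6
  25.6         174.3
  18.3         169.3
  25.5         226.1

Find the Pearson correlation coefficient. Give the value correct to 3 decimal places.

0.487

n = 8, Σx = 193.2, Σy = 1556.2, Σx² = 4728.32, Σy² = 306024.4, Σxy = 37803.46
nΣxy − ΣxΣy = 302427.68 − 300657.84 = 1769.84
nΣx² − (Σx)² = 37826.56 − 37326.24 = 500.32; nΣy² − (Σy)² = 2448195.2 − 2421758.44 = 26436.76
r = 1769.84 / √(500.32 × 26436.76) = 1769.84 / 3636.8723 ≈ 0.487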